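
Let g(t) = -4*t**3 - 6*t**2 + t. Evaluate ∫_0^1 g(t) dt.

By the power rule, an antiderivative is F(t) = -t**4 - 2*t**3 + t**2/2.
Then F(1) - F(0) = (-5/2) - (0) = -5/2.

-5/2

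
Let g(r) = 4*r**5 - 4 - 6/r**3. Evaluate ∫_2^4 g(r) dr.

By the power rule, an antiderivative is F(r) = 2*r**6/3 - 4*r + 3/r**2.
Then F(4) - F(2) = (130313/48) - (425/12) = 42871/16.

42871/16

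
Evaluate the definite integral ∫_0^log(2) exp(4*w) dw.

Let u = exp(w), so du = exp(w) dw. When w = 0, u = 1; when w = log(2), u = 2.
The integral becomes ∫ u**3 du from 1 to 2, with antiderivative u**4/4.
Back in w: F(w) = exp(4*w)/4.
Then F(log(2)) - F(0) = (4) - (1/4) = 15/4.

15/4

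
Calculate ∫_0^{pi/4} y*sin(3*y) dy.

Integrate by parts once (u = y, dv = sin(3*y) dy).
An antiderivative is F(y) = -y*cos(3*y)/3 + sin(3*y)/9.
Then F(pi/4) - F(0) = (sqrt(2)*(4 + 3*pi)/72) - (0) = sqrt(2)*(4 + 3*pi)/72.

sqrt(2)*(4 + 3*pi)/72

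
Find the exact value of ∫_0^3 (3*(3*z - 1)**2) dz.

171

Let u = 3*z - 1, so du = 3 dz. When z = 0, u = -1; when z = 3, u = 8.
The integral becomes ∫ u**2 du from -1 to 8, with antiderivative u**3/3.
Back in z: F(z) = (3*z - 1)**3/3.
Then F(3) - F(0) = (512/3) - (-1/3) = 171.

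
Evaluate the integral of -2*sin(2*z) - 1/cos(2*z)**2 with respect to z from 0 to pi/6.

-sqrt(3)/2 - 1/2

An antiderivative is F(z) = cos(2*z) - tan(2*z)/2.
Then F(pi/6) - F(0) = (1/2 - sqrt(3)/2) - (1) = -sqrt(3)/2 - 1/2.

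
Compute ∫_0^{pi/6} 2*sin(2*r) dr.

An antiderivative is F(r) = -cos(2*r).
Then F(pi/6) - F(0) = (-1/2) - (-1) = 1/2.

1/2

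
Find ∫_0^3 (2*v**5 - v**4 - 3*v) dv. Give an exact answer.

1809/10

By the power rule, an antiderivative is F(v) = v**6/3 - v**5/5 - 3*v**2/2.
Then F(3) - F(0) = (1809/10) - (0) = 1809/10.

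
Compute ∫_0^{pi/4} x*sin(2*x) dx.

Integrate by parts once (u = x, dv = sin(2*x) dx).
An antiderivative is F(x) = -x*cos(2*x)/2 + sin(2*x)/4.
Then F(pi/4) - F(0) = (1/4) - (0) = 1/4.

1/4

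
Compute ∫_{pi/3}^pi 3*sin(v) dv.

An antiderivative is F(v) = -3*cos(v).
Then F(pi) - F(pi/3) = (3) - (-3/2) = 9/2.

9/2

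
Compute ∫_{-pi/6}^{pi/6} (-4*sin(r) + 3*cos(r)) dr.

An antiderivative is F(r) = 3*sin(r) + 4*cos(r).
Then F(pi/6) - F(-pi/6) = (3/2 + 2*sqrt(3)) - (-3/2 + 2*sqrt(3)) = 3.

3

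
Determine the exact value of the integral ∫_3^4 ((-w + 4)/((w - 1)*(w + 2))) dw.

Factor the denominator: w**2 + w - 2 = (w + 2)(w - 1).
Partial fractions: (-w + 4)/((w - 1)*(w + 2)) = -2/(w + 2) + 1/(w - 1).
An antiderivative is F(w) = log(w - 1) - 2*log(w + 2).
Then F(4) - F(3) = (-log(12)) - (log(2/25)) = log(25/24).

log(25/24)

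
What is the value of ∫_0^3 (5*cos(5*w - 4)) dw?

sin(11) + sin(4)

Let u = 5*w - 4, so du = 5 dw. When w = 0, u = -4; when w = 3, u = 11.
The integral becomes ∫ cos(u) du from -4 to 11, with antiderivative sin(u).
Back in w: F(w) = sin(5*w - 4).
Then F(3) - F(0) = (sin(11)) - (-sin(4)) = sin(11) + sin(4).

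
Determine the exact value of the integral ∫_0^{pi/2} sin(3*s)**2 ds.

pi/4

Use the identity sin^2(3*s) = (1 - cos(6*s))/2.
An antiderivative is F(s) = s/2 - sin(6*s)/12.
Then F(pi/2) - F(0) = (pi/4) - (0) = pi/4.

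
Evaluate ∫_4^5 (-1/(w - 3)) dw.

-log(2)

An antiderivative is F(w) = -log(w - 3).
Then F(5) - F(4) = (-log(2)) - (0) = -log(2).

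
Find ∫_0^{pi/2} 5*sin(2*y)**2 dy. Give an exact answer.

5*pi/4

Use the identity sin^2(2*y) = (1 - cos(4*y))/2.
An antiderivative is F(y) = 5*y/2 - 5*sin(4*y)/8.
Then F(pi/2) - F(0) = (5*pi/4) - (0) = 5*pi/4.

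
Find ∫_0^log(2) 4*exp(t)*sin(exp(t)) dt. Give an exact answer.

Let u = exp(t), so du = exp(t) dt. When t = 0, u = 1; when t = log(2), u = 2.
The integral becomes 4·∫ sin(u) du from 1 to 2, with antiderivative -4*cos(u).
Back in t: F(t) = -4*cos(exp(t)).
Then F(log(2)) - F(0) = (-4*cos(2)) - (-4*cos(1)) = -4*cos(2) + 4*cos(1).

-4*cos(2) + 4*cos(1)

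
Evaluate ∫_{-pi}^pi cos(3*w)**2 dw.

Use the identity cos^2(3*w) = (1 + cos(6*w))/2.
An antiderivative is F(w) = w/2 + sin(6*w)/12.
Then F(pi) - F(-pi) = (pi/2) - (-pi/2) = pi.

pi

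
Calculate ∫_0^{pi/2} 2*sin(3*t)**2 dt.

Use the identity sin^2(3*t) = (1 - cos(6*t))/2.
An antiderivative is F(t) = t - sin(6*t)/6.
Then F(pi/2) - F(0) = (pi/2) - (0) = pi/2.

pi/2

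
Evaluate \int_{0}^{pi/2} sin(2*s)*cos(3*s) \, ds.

-2/5

Use the identity sin(2*s)cos(3*s) = [sin(5*s) + sin(-s)]/2.
An antiderivative is F(s) = cos(s)/2 - cos(5*s)/10.
Then F(pi/2) - F(0) = (0) - (2/5) = -2/5.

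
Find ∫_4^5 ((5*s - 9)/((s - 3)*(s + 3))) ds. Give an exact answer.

-4*log(7) + 13*log(2)

Factor the denominator: s**2 - 9 = (s + 3)(s - 3).
Partial fractions: (5*s - 9)/((s - 3)*(s + 3)) = 4/(s + 3) + 1/(s - 3).
An antiderivative is F(s) = log(s - 3) + 4*log(s + 3).
Then F(5) - F(4) = (13*log(2)) - (4*log(7)) = -4*log(7) + 13*log(2).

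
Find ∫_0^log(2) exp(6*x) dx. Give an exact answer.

Let u = exp(x), so du = exp(x) dx. When x = 0, u = 1; when x = log(2), u = 2.
The integral becomes ∫ u**5 du from 1 to 2, with antiderivative u**6/6.
Back in x: F(x) = exp(6*x)/6.
Then F(log(2)) - F(0) = (32/3) - (1/6) = 21/2.

21/2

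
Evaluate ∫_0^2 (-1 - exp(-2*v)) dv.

An antiderivative is F(v) = -v + exp(-2*v)/2.
Then F(2) - F(0) = (-2 + exp(-4)/2) - (1/2) = -5/2 + exp(-4)/2.

-5/2 + exp(-4)/2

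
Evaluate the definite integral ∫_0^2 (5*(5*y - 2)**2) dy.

520/3

Let u = 5*y - 2, so du = 5 dy. When y = 0, u = -2; when y = 2, u = 8.
The integral becomes ∫ u**2 du from -2 to 8, with antiderivative u**3/3.
Back in y: F(y) = (5*y - 2)**3/3.
Then F(2) - F(0) = (512/3) - (-8/3) = 520/3.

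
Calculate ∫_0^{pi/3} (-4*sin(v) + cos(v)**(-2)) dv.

An antiderivative is F(v) = 4*cos(v) + tan(v).
Then F(pi/3) - F(0) = (sqrt(3) + 2) - (4) = -2 + sqrt(3).

-2 + sqrt(3)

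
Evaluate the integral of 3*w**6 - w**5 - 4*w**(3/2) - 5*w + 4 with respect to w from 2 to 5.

By the power rule, an antiderivative is F(w) = 3*w**7/7 - w**6/6 - 8*w**(5/2)/5 - 5*w**2/2 + 4*w.
Then F(5) - F(2) = (647545/21 - 40*sqrt(5)) - (886/21 - 32*sqrt(2)/5) = -40*sqrt(5) + 32*sqrt(2)/5 + 215553/7.

-40*sqrt(5) + 32*sqrt(2)/5 + 215553/7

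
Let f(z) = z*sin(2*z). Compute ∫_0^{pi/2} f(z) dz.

Integrate by parts once (u = z, dv = sin(2*z) dz).
An antiderivative is F(z) = -z*cos(2*z)/2 + sin(2*z)/4.
Then F(pi/2) - F(0) = (pi/4) - (0) = pi/4.

pi/4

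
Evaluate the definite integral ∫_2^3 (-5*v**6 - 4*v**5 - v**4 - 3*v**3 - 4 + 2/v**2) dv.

By the power rule, an antiderivative is F(v) = -5*v**7/7 - 2*v**6/3 - v**5/5 - 3*v**4/4 - 4*v - 2/v.
Then F(3) - F(2) = (-911467/420) - (-16957/105) = -281213/140.

-281213/140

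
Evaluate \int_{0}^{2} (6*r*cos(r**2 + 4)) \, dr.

Let u = r**2 + 4, so du = 2*r dr. When r = 0, u = 4; when r = 2, u = 8.
The integral becomes 3·∫ cos(u) du from 4 to 8, with antiderivative 3*sin(u).
Back in r: F(r) = 3*sin(r**2 + 4).
Then F(2) - F(0) = (3*sin(8)) - (3*sin(4)) = -3*sin(4) + 3*sin(8).

-3*sin(4) + 3*sin(8)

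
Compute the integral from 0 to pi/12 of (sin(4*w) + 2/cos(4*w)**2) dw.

1/8 + sqrt(3)/2

An antiderivative is F(w) = -cos(4*w)/4 + tan(4*w)/2.
Then F(pi/12) - F(0) = (-1/8 + sqrt(3)/2) - (-1/4) = 1/8 + sqrt(3)/2.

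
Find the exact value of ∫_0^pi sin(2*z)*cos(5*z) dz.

-4/21

Use the identity sin(2*z)cos(5*z) = [sin(7*z) + sin(-3*z)]/2.
An antiderivative is F(z) = cos(3*z)/6 - cos(7*z)/14.
Then F(pi) - F(0) = (-2/21) - (2/21) = -4/21.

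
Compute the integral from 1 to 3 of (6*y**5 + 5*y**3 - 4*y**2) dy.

2380/3

By the power rule, an antiderivative is F(y) = y**6 + 5*y**4/4 - 4*y**3/3.
Then F(3) - F(1) = (3177/4) - (11/12) = 2380/3.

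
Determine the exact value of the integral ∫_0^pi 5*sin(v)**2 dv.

5*pi/2

Use the identity sin^2(v) = (1 - cos(2*v))/2.
An antiderivative is F(v) = 5*v/2 - 5*sin(2*v)/4.
Then F(pi) - F(0) = (5*pi/2) - (0) = 5*pi/2.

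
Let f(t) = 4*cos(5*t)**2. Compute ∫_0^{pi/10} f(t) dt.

pi/5

Use the identity cos^2(5*t) = (1 + cos(10*t))/2.
An antiderivative is F(t) = 2*t + sin(10*t)/5.
Then F(pi/10) - F(0) = (pi/5) - (0) = pi/5.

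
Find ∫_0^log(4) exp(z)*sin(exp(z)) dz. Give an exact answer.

cos(1) - cos(4)

Let u = exp(z), so du = exp(z) dz. When z = 0, u = 1; when z = log(4), u = 4.
The integral becomes ∫ sin(u) du from 1 to 4, with antiderivative -cos(u).
Back in z: F(z) = -cos(exp(z)).
Then F(log(4)) - F(0) = (-cos(4)) - (-cos(1)) = cos(1) - cos(4).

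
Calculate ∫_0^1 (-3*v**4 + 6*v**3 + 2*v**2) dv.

By the power rule, an antiderivative is F(v) = -3*v**5/5 + 3*v**4/2 + 2*v**3/3.
Then F(1) - F(0) = (47/30) - (0) = 47/30.

47/30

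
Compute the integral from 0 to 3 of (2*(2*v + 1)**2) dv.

Let u = 2*v + 1, so du = 2 dv. When v = 0, u = 1; when v = 3, u = 7.
The integral becomes ∫ u**2 du from 1 to 7, with antiderivative u**3/3.
Back in v: F(v) = (2*v + 1)**3/3.
Then F(3) - F(0) = (343/3) - (1/3) = 114.

114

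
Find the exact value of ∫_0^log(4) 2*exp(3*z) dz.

42

Let u = exp(z), so du = exp(z) dz. When z = 0, u = 1; when z = log(4), u = 4.
The integral becomes 2·∫ u**2 du from 1 to 4, with antiderivative 2*u**3/3.
Back in z: F(z) = 2*exp(3*z)/3.
Then F(log(4)) - F(0) = (128/3) - (2/3) = 42.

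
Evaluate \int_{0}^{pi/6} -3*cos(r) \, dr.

-3/2

An antiderivative is F(r) = -3*sin(r).
Then F(pi/6) - F(0) = (-3/2) - (0) = -3/2.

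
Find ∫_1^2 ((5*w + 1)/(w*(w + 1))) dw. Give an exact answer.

Factor the denominator: w**2 + w = (w + 1)w.
Partial fractions: (5*w + 1)/(w*(w + 1)) = 4/(w + 1) + 1/w.
An antiderivative is F(w) = log(w) + 4*log(w + 1).
Then F(2) - F(1) = (log(2) + 4*log(3)) - (log(16)) = log(81/8).

log(81/8)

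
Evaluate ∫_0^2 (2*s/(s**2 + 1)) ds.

log(5)

Let u = s**2 + 1, so du = 2*s ds. When s = 0, u = 1; when s = 2, u = 5.
The integral becomes ∫ 1/u du from 1 to 5, with antiderivative log(u).
Back in s: F(s) = log(s**2 + 1).
Then F(2) - F(0) = (log(5)) - (0) = log(5).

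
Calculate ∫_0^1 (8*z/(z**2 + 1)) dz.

Let u = z**2 + 1, so du = 2*z dz. When z = 0, u = 1; when z = 1, u = 2.
The integral becomes 4·∫ 1/u du from 1 to 2, with antiderivative 4*log(u).
Back in z: F(z) = 4*log(z**2 + 1).
Then F(1) - F(0) = (log(16)) - (0) = log(16).

log(16)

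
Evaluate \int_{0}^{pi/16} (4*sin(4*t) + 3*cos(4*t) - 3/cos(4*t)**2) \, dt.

1/4 - sqrt(2)/8

An antiderivative is F(t) = 3*sin(4*t)/4 - cos(4*t) - 3*tan(4*t)/4.
Then F(pi/16) - F(0) = (-3/4 - sqrt(2)/8) - (-1) = 1/4 - sqrt(2)/8.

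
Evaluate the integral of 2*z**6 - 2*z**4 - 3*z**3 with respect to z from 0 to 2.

By the power rule, an antiderivative is F(z) = 2*z**7/7 - 2*z**5/5 - 3*z**4/4.
Then F(2) - F(0) = (412/35) - (0) = 412/35.

412/35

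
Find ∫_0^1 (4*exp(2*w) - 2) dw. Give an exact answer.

An antiderivative is F(w) = 2*exp(2*w) - 2*w.
Then F(1) - F(0) = (-2 + 2*exp(2)) - (2) = -4 + 2*exp(2).

-4 + 2*exp(2)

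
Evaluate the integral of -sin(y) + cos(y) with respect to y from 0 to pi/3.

An antiderivative is F(y) = sin(y) + cos(y).
Then F(pi/3) - F(0) = (1/2 + sqrt(3)/2) - (1) = -1/2 + sqrt(3)/2.

-1/2 + sqrt(3)/2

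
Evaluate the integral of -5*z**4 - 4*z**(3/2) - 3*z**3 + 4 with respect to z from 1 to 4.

-25037/20

By the power rule, an antiderivative is F(z) = -8*z**(5/2)/5 - z**5 - 3*z**4/4 + 4*z.
Then F(4) - F(1) = (-6256/5) - (13/20) = -25037/20.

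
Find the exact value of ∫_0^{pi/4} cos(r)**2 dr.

1/4 + pi/8

Use the identity cos^2(r) = (1 + cos(2*r))/2.
An antiderivative is F(r) = r/2 + sin(2*r)/4.
Then F(pi/4) - F(0) = (1/4 + pi/8) - (0) = 1/4 + pi/8.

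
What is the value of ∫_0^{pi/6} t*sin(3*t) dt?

Integrate by parts once (u = t, dv = sin(3*t) dt).
An antiderivative is F(t) = -t*cos(3*t)/3 + sin(3*t)/9.
Then F(pi/6) - F(0) = (1/9) - (0) = 1/9.

1/9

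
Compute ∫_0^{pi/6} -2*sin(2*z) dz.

-1/2

An antiderivative is F(z) = cos(2*z).
Then F(pi/6) - F(0) = (1/2) - (1) = -1/2.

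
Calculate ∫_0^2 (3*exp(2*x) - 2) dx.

An antiderivative is F(x) = 3*exp(2*x)/2 - 2*x.
Then F(2) - F(0) = (-4 + 3*exp(4)/2) - (3/2) = -11/2 + 3*exp(4)/2.

-11/2 + 3*exp(4)/2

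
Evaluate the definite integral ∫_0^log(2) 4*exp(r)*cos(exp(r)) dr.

-4*sin(1) + 4*sin(2)

Let u = exp(r), so du = exp(r) dr. When r = 0, u = 1; when r = log(2), u = 2.
The integral becomes 4·∫ cos(u) du from 1 to 2, with antiderivative 4*sin(u).
Back in r: F(r) = 4*sin(exp(r)).
Then F(log(2)) - F(0) = (4*sin(2)) - (4*sin(1)) = -4*sin(1) + 4*sin(2).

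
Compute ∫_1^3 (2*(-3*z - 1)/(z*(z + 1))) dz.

Factor the denominator: z**2 + z = (z + 1)z.
Partial fractions: 2*(-3*z - 1)/(z*(z + 1)) = -4/(z + 1) - 2/z.
An antiderivative is F(z) = -2*log(z) - 4*log(z + 1).
Then F(3) - F(1) = (-8*log(2) - 2*log(3)) - (-log(16)) = -4*log(2) - 2*log(3).

-4*log(2) - 2*log(3)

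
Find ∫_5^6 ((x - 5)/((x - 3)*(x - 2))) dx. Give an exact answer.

-5*log(3) + 8*log(2)

Factor the denominator: x**2 - 5*x + 6 = (x - 2)(x - 3).
Partial fractions: (x - 5)/((x - 3)*(x - 2)) = 3/(x - 2) - 2/(x - 3).
An antiderivative is F(x) = -2*log(x - 3) + 3*log(x - 2).
Then F(6) - F(5) = (log(64/9)) - (log(27/4)) = -5*log(3) + 8*log(2).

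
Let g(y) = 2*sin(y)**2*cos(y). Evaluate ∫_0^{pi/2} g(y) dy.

2/3

Let u = sin(y), so du = cos(y) dy. When y = 0, u = 0; when y = pi/2, u = 1.
The integral becomes 2·∫ u**2 du from 0 to 1, with antiderivative 2*u**3/3.
Back in y: F(y) = 2*sin(y)**3/3.
Then F(pi/2) - F(0) = (2/3) - (0) = 2/3.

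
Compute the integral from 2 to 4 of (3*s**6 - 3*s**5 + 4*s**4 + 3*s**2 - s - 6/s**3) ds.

3244581/560

By the power rule, an antiderivative is F(s) = 3*s**7/7 - s**6/2 + 4*s**5/5 + s**3 - s**2/2 + 3/s**2.
Then F(4) - F(2) = (3275497/560) - (7729/140) = 3244581/560.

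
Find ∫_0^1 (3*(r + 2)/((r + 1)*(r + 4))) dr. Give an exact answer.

Factor the denominator: r**2 + 5*r + 4 = (r + 4)(r + 1).
Partial fractions: 3*(r + 2)/((r + 1)*(r + 4)) = 2/(r + 4) + 1/(r + 1).
An antiderivative is F(r) = log(r + 1) + 2*log(r + 4).
Then F(1) - F(0) = (log(50)) - (log(16)) = log(25/8).

log(25/8)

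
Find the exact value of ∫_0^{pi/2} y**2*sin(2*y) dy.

Integrate by parts twice (u = y^2, dv = sin(2*y) dy).
An antiderivative is F(y) = -y**2*cos(2*y)/2 + y*sin(2*y)/2 + cos(2*y)/4.
Then F(pi/2) - F(0) = (-1/4 + pi**2/8) - (1/4) = -1/2 + pi**2/8.

-1/2 + pi**2/8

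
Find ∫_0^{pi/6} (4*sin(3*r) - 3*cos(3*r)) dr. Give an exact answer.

An antiderivative is F(r) = -sin(3*r) - 4*cos(3*r)/3.
Then F(pi/6) - F(0) = (-1) - (-4/3) = 1/3.

1/3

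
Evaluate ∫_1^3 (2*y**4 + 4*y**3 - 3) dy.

By the power rule, an antiderivative is F(y) = 2*y**5/5 + y**4 - 3*y.
Then F(3) - F(1) = (846/5) - (-8/5) = 854/5.

854/5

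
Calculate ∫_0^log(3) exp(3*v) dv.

26/3

Let u = exp(v), so du = exp(v) dv. When v = 0, u = 1; when v = log(3), u = 3.
The integral becomes ∫ u**2 du from 1 to 3, with antiderivative u**3/3.
Back in v: F(v) = exp(3*v)/3.
Then F(log(3)) - F(0) = (9) - (1/3) = 26/3.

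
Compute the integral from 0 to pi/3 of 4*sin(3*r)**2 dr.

Use the identity sin^2(3*r) = (1 - cos(6*r))/2.
An antiderivative is F(r) = 2*r - sin(6*r)/3.
Then F(pi/3) - F(0) = (2*pi/3) - (0) = 2*pi/3.

2*pi/3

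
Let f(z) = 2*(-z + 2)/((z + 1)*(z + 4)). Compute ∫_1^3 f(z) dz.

-4*log(7) + 2*log(2) + 4*log(5)

Factor the denominator: z**2 + 5*z + 4 = (z + 4)(z + 1).
Partial fractions: 2*(-z + 2)/((z + 1)*(z + 4)) = -4/(z + 4) + 2/(z + 1).
An antiderivative is F(z) = 2*log(z + 1) - 4*log(z + 4).
Then F(3) - F(1) = (-4*log(7) + 4*log(2)) - (-4*log(5) + 2*log(2)) = -4*log(7) + 2*log(2) + 4*log(5).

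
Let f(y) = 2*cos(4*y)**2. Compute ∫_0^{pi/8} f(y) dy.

Use the identity cos^2(4*y) = (1 + cos(8*y))/2.
An antiderivative is F(y) = y + sin(8*y)/8.
Then F(pi/8) - F(0) = (pi/8) - (0) = pi/8.

pi/8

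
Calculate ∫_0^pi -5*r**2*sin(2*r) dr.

Integrate by parts twice (u = r^2, dv = -5*sin(2*r) dr).
An antiderivative is F(r) = 5*r**2*cos(2*r)/2 - 5*r*sin(2*r)/2 - 5*cos(2*r)/4.
Then F(pi) - F(0) = (-5/4 + 5*pi**2/2) - (-5/4) = 5*pi**2/2.

5*pi**2/2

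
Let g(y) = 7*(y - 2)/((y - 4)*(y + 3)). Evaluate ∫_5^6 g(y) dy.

-13*log(2) + 10*log(3)

Factor the denominator: y**2 - y - 12 = (y + 3)(y - 4).
Partial fractions: 7*(y - 2)/((y - 4)*(y + 3)) = 5/(y + 3) + 2/(y - 4).
An antiderivative is F(y) = 2*log(y - 4) + 5*log(y + 3).
Then F(6) - F(5) = (2*log(2) + 10*log(3)) - (15*log(2)) = -13*log(2) + 10*log(3).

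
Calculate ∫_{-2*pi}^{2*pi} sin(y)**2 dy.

2*pi

Use the identity sin^2(y) = (1 - cos(2*y))/2.
An antiderivative is F(y) = y/2 - sin(2*y)/4.
Then F(2*pi) - F(-2*pi) = (pi) - (-pi) = 2*pi.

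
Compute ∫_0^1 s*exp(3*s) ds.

Integrate by parts once (u = s, dv = exp(3*s) ds).
An antiderivative is F(s) = (3*s - 1)*exp(3*s)/9.
Then F(1) - F(0) = (2*exp(3)/9) - (-1/9) = 1/9 + 2*exp(3)/9.

1/9 + 2*exp(3)/9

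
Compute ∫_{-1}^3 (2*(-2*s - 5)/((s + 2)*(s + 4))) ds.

Factor the denominator: s**2 + 6*s + 8 = (s + 4)(s + 2).
Partial fractions: 2*(-2*s - 5)/((s + 2)*(s + 4)) = -3/(s + 4) - 1/(s + 2).
An antiderivative is F(s) = -log(s + 2) - 3*log(s + 4).
Then F(3) - F(-1) = (-3*log(7) - log(5)) - (-log(27)) = -3*log(7) - log(5) + 3*log(3).

-3*log(7) - log(5) + 3*log(3)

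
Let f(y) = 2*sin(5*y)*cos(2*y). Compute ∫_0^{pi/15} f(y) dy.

-11*sqrt(5)/168 - sqrt(30 - 6*sqrt(5))/56 + 23/56

Use the identity sin(5*y)cos(2*y) = [sin(7*y) + sin(3*y)]/2.
An antiderivative is F(y) = -cos(3*y)/3 - cos(7*y)/7.
Then F(pi/15) - F(0) = (-11*sqrt(5)/168 - sqrt(30 - 6*sqrt(5))/56 - 11/168) - (-10/21) = -11*sqrt(5)/168 - sqrt(30 - 6*sqrt(5))/56 + 23/56.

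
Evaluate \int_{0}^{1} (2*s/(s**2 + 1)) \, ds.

Let u = s**2 + 1, so du = 2*s ds. When s = 0, u = 1; when s = 1, u = 2.
The integral becomes ∫ 1/u du from 1 to 2, with antiderivative log(u).
Back in s: F(s) = log(s**2 + 1).
Then F(1) - F(0) = (log(2)) - (0) = log(2).

log(2)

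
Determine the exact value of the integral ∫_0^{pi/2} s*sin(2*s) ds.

Integrate by parts once (u = s, dv = sin(2*s) ds).
An antiderivative is F(s) = -s*cos(2*s)/2 + sin(2*s)/4.
Then F(pi/2) - F(0) = (pi/4) - (0) = pi/4.

pi/4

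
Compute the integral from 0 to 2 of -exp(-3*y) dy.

An antiderivative is F(y) = exp(-3*y)/3.
Then F(2) - F(0) = (exp(-6)/3) - (1/3) = (1 - exp(6))*exp(-6)/3.

(1 - exp(6))*exp(-6)/3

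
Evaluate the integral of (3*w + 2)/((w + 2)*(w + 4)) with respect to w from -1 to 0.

Factor the denominator: w**2 + 6*w + 8 = (w + 4)(w + 2).
Partial fractions: (3*w + 2)/((w + 2)*(w + 4)) = 5/(w + 4) - 2/(w + 2).
An antiderivative is F(w) = -2*log(w + 2) + 5*log(w + 4).
Then F(0) - F(-1) = (8*log(2)) - (5*log(3)) = -5*log(3) + 8*log(2).

-5*log(3) + 8*log(2)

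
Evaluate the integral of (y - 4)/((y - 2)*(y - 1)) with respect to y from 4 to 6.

-3*log(3) - 2*log(2) + 3*log(5)

Factor the denominator: y**2 - 3*y + 2 = (y - 1)(y - 2).
Partial fractions: (y - 4)/((y - 2)*(y - 1)) = 3/(y - 1) - 2/(y - 2).
An antiderivative is F(y) = -2*log(y - 2) + 3*log(y - 1).
Then F(6) - F(4) = (-4*log(2) + 3*log(5)) - (log(27/4)) = -3*log(3) - 2*log(2) + 3*log(5).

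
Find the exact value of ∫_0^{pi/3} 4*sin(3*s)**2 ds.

Use the identity sin^2(3*s) = (1 - cos(6*s))/2.
An antiderivative is F(s) = 2*s - sin(6*s)/3.
Then F(pi/3) - F(0) = (2*pi/3) - (0) = 2*pi/3.

2*pi/3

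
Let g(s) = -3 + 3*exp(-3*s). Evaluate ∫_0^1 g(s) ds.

-2 - exp(-3)

An antiderivative is F(s) = -3*s - exp(-3*s).
Then F(1) - F(0) = (-3 - exp(-3)) - (-1) = -2 - exp(-3).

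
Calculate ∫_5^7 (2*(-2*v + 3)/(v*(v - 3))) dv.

-2*log(7) - 2*log(2) + 2*log(5)

Factor the denominator: v**2 - 3*v = v(v - 3).
Partial fractions: 2*(-2*v + 3)/(v*(v - 3)) = -2/v - 2/(v - 3).
An antiderivative is F(v) = -2*log(v) - 2*log(v - 3).
Then F(7) - F(5) = (-2*log(7) - 4*log(2)) - (-log(100)) = -2*log(7) - 2*log(2) + 2*log(5).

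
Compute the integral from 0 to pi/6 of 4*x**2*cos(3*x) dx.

-8/27 + pi**2/27

Integrate by parts twice (u = x^2, dv = 4*cos(3*x) dx).
An antiderivative is F(x) = 4*x**2*sin(3*x)/3 + 8*x*cos(3*x)/9 - 8*sin(3*x)/27.
Then F(pi/6) - F(0) = (-8/27 + pi**2/27) - (0) = -8/27 + pi**2/27.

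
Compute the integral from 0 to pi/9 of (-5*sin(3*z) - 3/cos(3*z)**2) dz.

An antiderivative is F(z) = 5*cos(3*z)/3 - tan(3*z).
Then F(pi/9) - F(0) = (5/6 - sqrt(3)) - (5/3) = -sqrt(3) - 5/6.

-sqrt(3) - 5/6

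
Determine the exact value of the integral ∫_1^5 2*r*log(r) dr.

-12 + 25*log(5)

Integrate by parts once (u = ln r, dv = 2*r dr).
An antiderivative is F(r) = r**2*(2*log(r) - 1)/2.
Then F(5) - F(1) = (-25/2 + 25*log(5)) - (-1/2) = -12 + 25*log(5).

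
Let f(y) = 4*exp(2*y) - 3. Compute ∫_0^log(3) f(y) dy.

16 - log(27)

An antiderivative is F(y) = 2*exp(2*y) - 3*y.
Then F(log(3)) - F(0) = (18 - 3*log(3)) - (2) = 16 - log(27).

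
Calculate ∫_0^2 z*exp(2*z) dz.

Integrate by parts once (u = z, dv = exp(2*z) dz).
An antiderivative is F(z) = (2*z - 1)*exp(2*z)/4.
Then F(2) - F(0) = (3*exp(4)/4) - (-1/4) = 1/4 + 3*exp(4)/4.

1/4 + 3*exp(4)/4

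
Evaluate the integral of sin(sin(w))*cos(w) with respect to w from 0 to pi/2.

Let u = sin(w), so du = cos(w) dw. When w = 0, u = 0; when w = pi/2, u = 1.
The integral becomes ∫ sin(u) du from 0 to 1, with antiderivative -cos(u).
Back in w: F(w) = -cos(sin(w)).
Then F(pi/2) - F(0) = (-cos(1)) - (-1) = 1 - cos(1).

1 - cos(1)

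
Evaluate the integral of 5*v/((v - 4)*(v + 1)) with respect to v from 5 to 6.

log(56/3)

Factor the denominator: v**2 - 3*v - 4 = (v + 1)(v - 4).
Partial fractions: 5*v/((v - 4)*(v + 1)) = 1/(v + 1) + 4/(v - 4).
An antiderivative is F(v) = 4*log(v - 4) + log(v + 1).
Then F(6) - F(5) = (log(7) + 4*log(2)) - (log(6)) = log(56/3).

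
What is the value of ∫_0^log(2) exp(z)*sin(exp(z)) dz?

Let u = exp(z), so du = exp(z) dz. When z = 0, u = 1; when z = log(2), u = 2.
The integral becomes ∫ sin(u) du from 1 to 2, with antiderivative -cos(u).
Back in z: F(z) = -cos(exp(z)).
Then F(log(2)) - F(0) = (-cos(2)) - (-cos(1)) = -cos(2) + cos(1).

-cos(2) + cos(1)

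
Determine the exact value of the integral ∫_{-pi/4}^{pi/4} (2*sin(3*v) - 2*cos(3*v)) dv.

-2*sqrt(2)/3

An antiderivative is F(v) = -2*sin(3*v)/3 - 2*cos(3*v)/3.
Then F(pi/4) - F(-pi/4) = (0) - (2*sqrt(2)/3) = -2*sqrt(2)/3.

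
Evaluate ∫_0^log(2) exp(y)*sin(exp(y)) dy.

-cos(2) + cos(1)

Let u = exp(y), so du = exp(y) dy. When y = 0, u = 1; when y = log(2), u = 2.
The integral becomes ∫ sin(u) du from 1 to 2, with antiderivative -cos(u).
Back in y: F(y) = -cos(exp(y)).
Then F(log(2)) - F(0) = (-cos(2)) - (-cos(1)) = -cos(2) + cos(1).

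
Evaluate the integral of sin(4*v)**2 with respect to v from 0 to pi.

pi/2

Use the identity sin^2(4*v) = (1 - cos(8*v))/2.
An antiderivative is F(v) = v/2 - sin(8*v)/16.
Then F(pi) - F(0) = (pi/2) - (0) = pi/2.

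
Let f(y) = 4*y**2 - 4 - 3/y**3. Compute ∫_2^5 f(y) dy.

28737/200

By the power rule, an antiderivative is F(y) = 4*y**3/3 - 4*y + 3/(2*y**2).
Then F(5) - F(2) = (22009/150) - (73/24) = 28737/200.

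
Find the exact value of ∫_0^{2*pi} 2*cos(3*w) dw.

An antiderivative is F(w) = 2*sin(3*w)/3.
Then F(2*pi) - F(0) = (0) - (0) = 0.

0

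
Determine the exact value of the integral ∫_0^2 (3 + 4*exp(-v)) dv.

An antiderivative is F(v) = 3*v - 4*exp(-v).
Then F(2) - F(0) = (6 - 4*exp(-2)) - (-4) = 10 - 4*exp(-2).

10 - 4*exp(-2)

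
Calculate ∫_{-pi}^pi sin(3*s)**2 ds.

pi

Use the identity sin^2(3*s) = (1 - cos(6*s))/2.
An antiderivative is F(s) = s/2 - sin(6*s)/12.
Then F(pi) - F(-pi) = (pi/2) - (-pi/2) = pi.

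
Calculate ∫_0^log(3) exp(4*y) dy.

20

Let u = exp(y), so du = exp(y) dy. When y = 0, u = 1; when y = log(3), u = 3.
The integral becomes ∫ u**3 du from 1 to 3, with antiderivative u**4/4.
Back in y: F(y) = exp(4*y)/4.
Then F(log(3)) - F(0) = (81/4) - (1/4) = 20.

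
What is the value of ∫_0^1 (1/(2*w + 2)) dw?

An antiderivative is F(w) = log(2*w + 2)/2.
Then F(1) - F(0) = (log(2)) - (log(2)/2) = log(2)/2.

log(2)/2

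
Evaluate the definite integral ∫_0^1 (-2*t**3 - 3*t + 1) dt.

-1

By the power rule, an antiderivative is F(t) = -t**4/2 - 3*t**2/2 + t.
Then F(1) - F(0) = (-1) - (0) = -1.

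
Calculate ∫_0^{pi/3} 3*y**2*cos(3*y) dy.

Integrate by parts twice (u = y^2, dv = 3*cos(3*y) dy).
An antiderivative is F(y) = y**2*sin(3*y) + 2*y*cos(3*y)/3 - 2*sin(3*y)/9.
Then F(pi/3) - F(0) = (-2*pi/9) - (0) = -2*pi/9.

-2*pi/9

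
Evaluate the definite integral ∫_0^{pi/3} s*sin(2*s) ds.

sqrt(3)/8 + pi/12

Integrate by parts once (u = s, dv = sin(2*s) ds).
An antiderivative is F(s) = -s*cos(2*s)/2 + sin(2*s)/4.
Then F(pi/3) - F(0) = (sqrt(3)/8 + pi/12) - (0) = sqrt(3)/8 + pi/12.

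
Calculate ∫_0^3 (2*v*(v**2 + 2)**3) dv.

Let u = v**2 + 2, so du = 2*v dv. When v = 0, u = 2; when v = 3, u = 11.
The integral becomes ∫ u**3 du from 2 to 11, with antiderivative u**4/4.
Back in v: F(v) = (v**2 + 2)**4/4.
Then F(3) - F(0) = (14641/4) - (4) = 14625/4.

14625/4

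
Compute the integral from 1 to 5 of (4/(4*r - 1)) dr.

log(19/3)

An antiderivative is F(r) = log(4*r - 1).
Then F(5) - F(1) = (log(19)) - (log(3)) = log(19/3).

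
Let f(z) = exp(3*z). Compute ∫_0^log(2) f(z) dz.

7/3

Let u = exp(z), so du = exp(z) dz. When z = 0, u = 1; when z = log(2), u = 2.
The integral becomes ∫ u**2 du from 1 to 2, with antiderivative u**3/3.
Back in z: F(z) = exp(3*z)/3.
Then F(log(2)) - F(0) = (8/3) - (1/3) = 7/3.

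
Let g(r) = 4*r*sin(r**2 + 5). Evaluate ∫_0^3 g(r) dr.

-2*cos(14) + 2*cos(5)

Let u = r**2 + 5, so du = 2*r dr. When r = 0, u = 5; when r = 3, u = 14.
The integral becomes 2·∫ sin(u) du from 5 to 14, with antiderivative -2*cos(u).
Back in r: F(r) = -2*cos(r**2 + 5).
Then F(3) - F(0) = (-2*cos(14)) - (-2*cos(5)) = -2*cos(14) + 2*cos(5).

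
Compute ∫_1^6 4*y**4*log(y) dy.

-1244 + 31104*log(6)/5

Integrate by parts once (u = ln y, dv = 4*y**4 dy).
An antiderivative is F(y) = 4*y**5*(5*log(y) - 1)/25.
Then F(6) - F(1) = (-31104/25 + 31104*log(6)/5) - (-4/25) = -1244 + 31104*log(6)/5.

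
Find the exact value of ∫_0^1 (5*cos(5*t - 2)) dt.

sin(3) + sin(2)

Let u = 5*t - 2, so du = 5 dt. When t = 0, u = -2; when t = 1, u = 3.
The integral becomes ∫ cos(u) du from -2 to 3, with antiderivative sin(u).
Back in t: F(t) = sin(5*t - 2).
Then F(1) - F(0) = (sin(3)) - (-sin(2)) = sin(3) + sin(2).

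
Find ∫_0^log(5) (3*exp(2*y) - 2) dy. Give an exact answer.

An antiderivative is F(y) = 3*exp(2*y)/2 - 2*y.
Then F(log(5)) - F(0) = (75/2 - log(25)) - (3/2) = 36 - 2*log(5).

36 - 2*log(5)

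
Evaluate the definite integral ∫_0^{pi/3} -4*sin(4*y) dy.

-3/2

An antiderivative is F(y) = cos(4*y).
Then F(pi/3) - F(0) = (-1/2) - (1) = -3/2.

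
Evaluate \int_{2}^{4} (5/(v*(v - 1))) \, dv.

-5*log(2) + 5*log(3)

Factor the denominator: v**2 - v = v(v - 1).
Partial fractions: 5/(v*(v - 1)) = -5/v + 5/(v - 1).
An antiderivative is F(v) = -5*log(v) + 5*log(v - 1).
Then F(4) - F(2) = (-10*log(2) + 5*log(3)) - (-log(32)) = -5*log(2) + 5*log(3).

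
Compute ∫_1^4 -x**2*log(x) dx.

Integrate by parts once (u = ln x, dv = -x**2 dx).
An antiderivative is F(x) = -x**3*(3*log(x) - 1)/9.
Then F(4) - F(1) = (64/9 - 128*log(2)/3) - (1/9) = 7 - 128*log(2)/3.

7 - 128*log(2)/3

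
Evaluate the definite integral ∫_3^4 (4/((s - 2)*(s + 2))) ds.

Factor the denominator: s**2 - 4 = (s + 2)(s - 2).
Partial fractions: 4/((s - 2)*(s + 2)) = -1/(s + 2) + 1/(s - 2).
An antiderivative is F(s) = log(s - 2) - log(s + 2).
Then F(4) - F(3) = (-log(3)) - (-log(5)) = log(5/3).

log(5/3)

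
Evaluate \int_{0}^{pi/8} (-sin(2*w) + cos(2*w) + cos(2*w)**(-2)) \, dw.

An antiderivative is F(w) = sin(2*w)/2 + cos(2*w)/2 + tan(2*w)/2.
Then F(pi/8) - F(0) = (1/2 + sqrt(2)/2) - (1/2) = sqrt(2)/2.

sqrt(2)/2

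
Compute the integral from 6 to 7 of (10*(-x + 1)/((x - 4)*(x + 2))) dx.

-15*log(3) + 20*log(2)

Factor the denominator: x**2 - 2*x - 8 = (x + 2)(x - 4).
Partial fractions: 10*(-x + 1)/((x - 4)*(x + 2)) = -5/(x + 2) - 5/(x - 4).
An antiderivative is F(x) = -5*log(x - 4) - 5*log(x + 2).
Then F(7) - F(6) = (-15*log(3)) - (-20*log(2)) = -15*log(3) + 20*log(2).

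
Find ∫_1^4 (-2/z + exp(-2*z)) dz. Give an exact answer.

An antiderivative is F(z) = -2*log(z) - exp(-2*z)/2.
Then F(4) - F(1) = (-4*log(2) - exp(-8)/2) - (-exp(-2)/2) = (-8*exp(8)*log(2) - 1 + exp(6))*exp(-8)/2.

(-8*exp(8)*log(2) - 1 + exp(6))*exp(-8)/2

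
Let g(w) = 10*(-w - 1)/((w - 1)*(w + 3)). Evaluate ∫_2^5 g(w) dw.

-25*log(2) + 5*log(5)

Factor the denominator: w**2 + 2*w - 3 = (w + 3)(w - 1).
Partial fractions: 10*(-w - 1)/((w - 1)*(w + 3)) = -5/(w + 3) - 5/(w - 1).
An antiderivative is F(w) = -5*log(w - 1) - 5*log(w + 3).
Then F(5) - F(2) = (-25*log(2)) - (-5*log(5)) = -25*log(2) + 5*log(5).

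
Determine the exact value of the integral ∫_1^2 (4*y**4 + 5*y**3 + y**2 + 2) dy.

2873/60

By the power rule, an antiderivative is F(y) = 4*y**5/5 + 5*y**4/4 + y**3/3 + 2*y.
Then F(2) - F(1) = (784/15) - (263/60) = 2873/60.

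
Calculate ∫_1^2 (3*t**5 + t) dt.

33

By the power rule, an antiderivative is F(t) = t**6/2 + t**2/2.
Then F(2) - F(1) = (34) - (1) = 33.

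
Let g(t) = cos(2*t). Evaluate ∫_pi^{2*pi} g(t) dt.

0

An antiderivative is F(t) = sin(2*t)/2.
Then F(2*pi) - F(pi) = (0) - (0) = 0.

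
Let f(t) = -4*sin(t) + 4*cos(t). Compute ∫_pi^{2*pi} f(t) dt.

An antiderivative is F(t) = 4*sin(t) + 4*cos(t).
Then F(2*pi) - F(pi) = (4) - (-4) = 8.

8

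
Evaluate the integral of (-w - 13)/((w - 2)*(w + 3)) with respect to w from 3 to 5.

Factor the denominator: w**2 + w - 6 = (w + 3)(w - 2).
Partial fractions: (-w - 13)/((w - 2)*(w + 3)) = 2/(w + 3) - 3/(w - 2).
An antiderivative is F(w) = -3*log(w - 2) + 2*log(w + 3).
Then F(5) - F(3) = (log(64/27)) - (log(36)) = -5*log(3) + 4*log(2).

-5*log(3) + 4*log(2)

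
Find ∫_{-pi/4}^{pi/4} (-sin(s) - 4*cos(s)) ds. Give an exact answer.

An antiderivative is F(s) = -4*sin(s) + cos(s).
Then F(pi/4) - F(-pi/4) = (-3*sqrt(2)/2) - (5*sqrt(2)/2) = -4*sqrt(2).

-4*sqrt(2)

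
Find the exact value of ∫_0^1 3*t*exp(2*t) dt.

3/4 + 3*exp(2)/4

Integrate by parts once (u = t, dv = 3*exp(2*t) dt).
An antiderivative is F(t) = (6*t - 3)*exp(2*t)/4.
Then F(1) - F(0) = (3*exp(2)/4) - (-3/4) = 3/4 + 3*exp(2)/4.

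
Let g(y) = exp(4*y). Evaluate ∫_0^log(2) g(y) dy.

15/4

Let u = exp(y), so du = exp(y) dy. When y = 0, u = 1; when y = log(2), u = 2.
The integral becomes ∫ u**3 du from 1 to 2, with antiderivative u**4/4.
Back in y: F(y) = exp(4*y)/4.
Then F(log(2)) - F(0) = (4) - (1/4) = 15/4.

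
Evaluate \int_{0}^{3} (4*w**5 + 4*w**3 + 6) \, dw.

585

By the power rule, an antiderivative is F(w) = 2*w**6/3 + w**4 + 6*w.
Then F(3) - F(0) = (585) - (0) = 585.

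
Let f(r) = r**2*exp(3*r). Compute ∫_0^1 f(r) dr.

Integrate by parts twice (u = r^2, dv = exp(3*r) dr).
An antiderivative is F(r) = (9*r**2 - 6*r + 2)*exp(3*r)/27.
Then F(1) - F(0) = (5*exp(3)/27) - (2/27) = -2/27 + 5*exp(3)/27.

-2/27 + 5*exp(3)/27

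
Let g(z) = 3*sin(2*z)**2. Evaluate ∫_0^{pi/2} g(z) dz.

Use the identity sin^2(2*z) = (1 - cos(4*z))/2.
An antiderivative is F(z) = 3*z/2 - 3*sin(4*z)/8.
Then F(pi/2) - F(0) = (3*pi/4) - (0) = 3*pi/4.

3*pi/4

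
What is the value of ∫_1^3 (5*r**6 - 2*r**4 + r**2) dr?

154696/105

By the power rule, an antiderivative is F(r) = 5*r**7/7 - 2*r**5/5 + r**3/3.
Then F(3) - F(1) = (51588/35) - (68/105) = 154696/105.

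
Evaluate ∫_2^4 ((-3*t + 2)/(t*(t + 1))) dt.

-5*log(5) + 2*log(2) + 5*log(3)

Factor the denominator: t**2 + t = (t + 1)t.
Partial fractions: (-3*t + 2)/(t*(t + 1)) = -5/(t + 1) + 2/t.
An antiderivative is F(t) = 2*log(t) - 5*log(t + 1).
Then F(4) - F(2) = (-5*log(5) + 4*log(2)) - (-5*log(3) + 2*log(2)) = -5*log(5) + 2*log(2) + 5*log(3).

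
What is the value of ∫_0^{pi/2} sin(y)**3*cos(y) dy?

Let u = sin(y), so du = cos(y) dy. When y = 0, u = 0; when y = pi/2, u = 1.
The integral becomes ∫ u**3 du from 0 to 1, with antiderivative u**4/4.
Back in y: F(y) = sin(y)**4/4.
Then F(pi/2) - F(0) = (1/4) - (0) = 1/4.

1/4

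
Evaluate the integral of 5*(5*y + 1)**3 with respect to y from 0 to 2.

3660

Let u = 5*y + 1, so du = 5 dy. When y = 0, u = 1; when y = 2, u = 11.
The integral becomes ∫ u**3 du from 1 to 11, with antiderivative u**4/4.
Back in y: F(y) = (5*y + 1)**4/4.
Then F(2) - F(0) = (14641/4) - (1/4) = 3660.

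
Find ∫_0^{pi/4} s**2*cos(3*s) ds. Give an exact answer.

Integrate by parts twice (u = s^2, dv = cos(3*s) ds).
An antiderivative is F(s) = s**2*sin(3*s)/3 + 2*s*cos(3*s)/9 - 2*sin(3*s)/27.
Then F(pi/4) - F(0) = (sqrt(2)*(-24*pi - 32 + 9*pi**2)/864) - (0) = sqrt(2)*(-24*pi - 32 + 9*pi**2)/864.

sqrt(2)*(-24*pi - 32 + 9*pi**2)/864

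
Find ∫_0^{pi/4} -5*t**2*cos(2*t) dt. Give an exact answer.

5/4 - 5*pi**2/32

Integrate by parts twice (u = t^2, dv = -5*cos(2*t) dt).
An antiderivative is F(t) = -5*t**2*sin(2*t)/2 - 5*t*cos(2*t)/2 + 5*sin(2*t)/4.
Then F(pi/4) - F(0) = (5/4 - 5*pi**2/32) - (0) = 5/4 - 5*pi**2/32.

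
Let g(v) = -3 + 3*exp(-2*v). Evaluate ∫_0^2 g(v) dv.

An antiderivative is F(v) = -3*v - 3*exp(-2*v)/2.
Then F(2) - F(0) = (-6 - 3*exp(-4)/2) - (-3/2) = -9/2 - 3*exp(-4)/2.

-9/2 - 3*exp(-4)/2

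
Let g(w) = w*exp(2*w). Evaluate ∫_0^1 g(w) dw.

1/4 + exp(2)/4

Integrate by parts once (u = w, dv = exp(2*w) dw).
An antiderivative is F(w) = (2*w - 1)*exp(2*w)/4.
Then F(1) - F(0) = (exp(2)/4) - (-1/4) = 1/4 + exp(2)/4.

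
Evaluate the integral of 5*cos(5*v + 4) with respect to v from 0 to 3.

sin(19) - sin(4)

Let u = 5*v + 4, so du = 5 dv. When v = 0, u = 4; when v = 3, u = 19.
The integral becomes ∫ cos(u) du from 4 to 19, with antiderivative sin(u).
Back in v: F(v) = sin(5*v + 4).
Then F(3) - F(0) = (sin(19)) - (sin(4)) = sin(19) - sin(4).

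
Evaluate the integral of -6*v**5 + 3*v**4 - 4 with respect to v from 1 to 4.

By the power rule, an antiderivative is F(v) = -v**6 + 3*v**5/5 - 4*v.
Then F(4) - F(1) = (-17488/5) - (-22/5) = -17466/5.

-17466/5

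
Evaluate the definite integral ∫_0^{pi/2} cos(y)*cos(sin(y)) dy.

sin(1)

Let u = sin(y), so du = cos(y) dy. When y = 0, u = 0; when y = pi/2, u = 1.
The integral becomes ∫ cos(u) du from 0 to 1, with antiderivative sin(u).
Back in y: F(y) = sin(sin(y)).
Then F(pi/2) - F(0) = (sin(1)) - (0) = sin(1).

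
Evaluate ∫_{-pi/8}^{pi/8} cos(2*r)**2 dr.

Use the identity cos^2(2*r) = (1 + cos(4*r))/2.
An antiderivative is F(r) = r/2 + sin(4*r)/8.
Then F(pi/8) - F(-pi/8) = (1/8 + pi/16) - (-pi/16 - 1/8) = 1/4 + pi/8.

1/4 + pi/8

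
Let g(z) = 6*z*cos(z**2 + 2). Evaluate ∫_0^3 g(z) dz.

3*sin(11) - 3*sin(2)

Let u = z**2 + 2, so du = 2*z dz. When z = 0, u = 2; when z = 3, u = 11.
The integral becomes 3·∫ cos(u) du from 2 to 11, with antiderivative 3*sin(u).
Back in z: F(z) = 3*sin(z**2 + 2).
Then F(3) - F(0) = (3*sin(11)) - (3*sin(2)) = 3*sin(11) - 3*sin(2).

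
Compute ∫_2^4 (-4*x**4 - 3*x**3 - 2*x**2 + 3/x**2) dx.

-60611/60

By the power rule, an antiderivative is F(x) = -4*x**5/5 - 3*x**4/4 - 2*x**3/3 - 3/x.
Then F(4) - F(2) = (-63277/60) - (-1333/30) = -60611/60.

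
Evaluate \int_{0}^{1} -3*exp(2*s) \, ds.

An antiderivative is F(s) = -3*exp(2*s)/2.
Then F(1) - F(0) = (-3*exp(2)/2) - (-3/2) = 3/2 - 3*exp(2)/2.

3/2 - 3*exp(2)/2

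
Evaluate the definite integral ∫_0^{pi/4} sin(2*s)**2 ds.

pi/8

Use the identity sin^2(2*s) = (1 - cos(4*s))/2.
An antiderivative is F(s) = s/2 - sin(4*s)/8.
Then F(pi/4) - F(0) = (pi/8) - (0) = pi/8.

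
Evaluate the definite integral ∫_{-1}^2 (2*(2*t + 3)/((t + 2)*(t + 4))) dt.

log(8)

Factor the denominator: t**2 + 6*t + 8 = (t + 4)(t + 2).
Partial fractions: 2*(2*t + 3)/((t + 2)*(t + 4)) = 5/(t + 4) - 1/(t + 2).
An antiderivative is F(t) = -log(t + 2) + 5*log(t + 4).
Then F(2) - F(-1) = (3*log(2) + 5*log(3)) - (5*log(3)) = log(8).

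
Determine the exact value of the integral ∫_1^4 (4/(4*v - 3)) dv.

An antiderivative is F(v) = log(4*v - 3).
Then F(4) - F(1) = (log(13)) - (0) = log(13).

log(13)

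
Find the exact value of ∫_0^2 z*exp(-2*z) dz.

(-5 + exp(4))*exp(-4)/4

Integrate by parts once (u = z, dv = exp(-2*z) dz).
An antiderivative is F(z) = (-2*z - 1)*exp(-2*z)/4.
Then F(2) - F(0) = (-5*exp(-4)/4) - (-1/4) = (-5 + exp(4))*exp(-4)/4.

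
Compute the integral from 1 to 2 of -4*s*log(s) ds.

Integrate by parts once (u = ln s, dv = -4*s ds).
An antiderivative is F(s) = -s**2*(2*log(s) - 1).
Then F(2) - F(1) = (4 - 8*log(2)) - (1) = 3 - 8*log(2).

3 - 8*log(2)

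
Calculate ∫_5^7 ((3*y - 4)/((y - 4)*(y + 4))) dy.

Factor the denominator: y**2 - 16 = (y + 4)(y - 4).
Partial fractions: (3*y - 4)/((y - 4)*(y + 4)) = 2/(y + 4) + 1/(y - 4).
An antiderivative is F(y) = log(y - 4) + 2*log(y + 4).
Then F(7) - F(5) = (log(3) + 2*log(11)) - (log(81)) = -3*log(3) + 2*log(11).

-3*log(3) + 2*log(11)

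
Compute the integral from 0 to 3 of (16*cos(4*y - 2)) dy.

Let u = 4*y - 2, so du = 4 dy. When y = 0, u = -2; when y = 3, u = 10.
The integral becomes 4·∫ cos(u) du from -2 to 10, with antiderivative 4*sin(u).
Back in y: F(y) = 4*sin(4*y - 2).
Then F(3) - F(0) = (4*sin(10)) - (-4*sin(2)) = 4*sin(10) + 4*sin(2).

4*sin(10) + 4*sin(2)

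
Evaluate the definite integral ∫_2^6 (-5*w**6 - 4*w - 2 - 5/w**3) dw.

-12595931/63

By the power rule, an antiderivative is F(w) = -5*w**7/7 - 2*w**2 - 2*w + 5/(2*w**2).
Then F(6) - F(2) = (-100819261/504) - (-5757/56) = -12595931/63.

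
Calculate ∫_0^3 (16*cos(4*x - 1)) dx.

Let u = 4*x - 1, so du = 4 dx. When x = 0, u = -1; when x = 3, u = 11.
The integral becomes 4·∫ cos(u) du from -1 to 11, with antiderivative 4*sin(u).
Back in x: F(x) = 4*sin(4*x - 1).
Then F(3) - F(0) = (4*sin(11)) - (-4*sin(1)) = 4*sin(11) + 4*sin(1).

4*sin(11) + 4*sin(1)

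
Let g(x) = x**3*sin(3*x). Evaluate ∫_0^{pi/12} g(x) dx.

Integrate by parts 3 times (u = x^3, dv = sin(3*x) dx).
An antiderivative is F(x) = -x**3*cos(3*x)/3 + x**2*sin(3*x)/3 + 2*x*cos(3*x)/9 - 2*sin(3*x)/27.
Then F(pi/12) - F(0) = (sqrt(2)*(-384 - pi**3 + 12*pi**2 + 96*pi)/10368) - (0) = sqrt(2)*(-384 - pi**3 + 12*pi**2 + 96*pi)/10368.

sqrt(2)*(-384 - pi**3 + 12*pi**2 + 96*pi)/10368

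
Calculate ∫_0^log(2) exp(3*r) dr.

7/3

Let u = exp(r), so du = exp(r) dr. When r = 0, u = 1; when r = log(2), u = 2.
The integral becomes ∫ u**2 du from 1 to 2, with antiderivative u**3/3.
Back in r: F(r) = exp(3*r)/3.
Then F(log(2)) - F(0) = (8/3) - (1/3) = 7/3.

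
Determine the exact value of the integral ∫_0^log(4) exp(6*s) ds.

1365/2

Let u = exp(s), so du = exp(s) ds. When s = 0, u = 1; when s = log(4), u = 4.
The integral becomes ∫ u**5 du from 1 to 4, with antiderivative u**6/6.
Back in s: F(s) = exp(6*s)/6.
Then F(log(4)) - F(0) = (2048/3) - (1/6) = 1365/2.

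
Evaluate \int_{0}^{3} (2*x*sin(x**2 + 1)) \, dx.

Let u = x**2 + 1, so du = 2*x dx. When x = 0, u = 1; when x = 3, u = 10.
The integral becomes ∫ sin(u) du from 1 to 10, with antiderivative -cos(u).
Back in x: F(x) = -cos(x**2 + 1).
Then F(3) - F(0) = (-cos(10)) - (-cos(1)) = cos(1) - cos(10).

cos(1) - cos(10)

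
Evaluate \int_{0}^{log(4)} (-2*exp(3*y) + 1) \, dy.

An antiderivative is F(y) = -2*exp(3*y)/3 + y.
Then F(log(4)) - F(0) = (-128/3 + log(4)) - (-2/3) = -42 + log(4).

-42 + log(4)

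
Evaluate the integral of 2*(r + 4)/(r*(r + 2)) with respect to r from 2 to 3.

Factor the denominator: r**2 + 2*r = (r + 2)r.
Partial fractions: 2*(r + 4)/(r*(r + 2)) = -2/(r + 2) + 4/r.
An antiderivative is F(r) = 4*log(r) - 2*log(r + 2).
Then F(3) - F(2) = (log(81/25)) - (0) = log(81/25).

log(81/25)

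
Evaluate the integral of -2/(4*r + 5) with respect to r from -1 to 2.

An antiderivative is F(r) = -log(4*r + 5)/2.
Then F(2) - F(-1) = (-log(13)/2) - (0) = -log(13)/2.

-log(13)/2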